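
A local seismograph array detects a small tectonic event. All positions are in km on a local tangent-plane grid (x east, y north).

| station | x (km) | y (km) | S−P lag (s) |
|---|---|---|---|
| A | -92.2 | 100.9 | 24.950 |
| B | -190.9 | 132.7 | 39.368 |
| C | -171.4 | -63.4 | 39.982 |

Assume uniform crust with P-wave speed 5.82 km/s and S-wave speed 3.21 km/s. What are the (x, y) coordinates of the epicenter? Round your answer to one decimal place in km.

Distance from S−P lag: d = Δt · v_P v_S / (v_P − v_S) = Δt · (5.82·3.21)/(5.82−3.21) ≈ 7.1579·Δt.
So d_A = 178.59, d_B = 281.79, d_C = 286.19 km.
Circle about each station: (x + 92.2)² + (y − 100.9)² = 178.59²; (x + 190.9)² + (y − 132.7)² = 281.79²; (x + 171.4)² + (y + 63.4)² = 286.19².
Subtracting pairs of circle equations eliminates x²+y² and gives linear equations (the radical axes):
-197.4 x + 63.6 y = -12140.77
-158.4 x − 328.6 y = -35294.46
Solving the 2×2 system: x ≈ 83.2, y ≈ 67.3 km.

x ≈ 83.2 km, y ≈ 67.3 km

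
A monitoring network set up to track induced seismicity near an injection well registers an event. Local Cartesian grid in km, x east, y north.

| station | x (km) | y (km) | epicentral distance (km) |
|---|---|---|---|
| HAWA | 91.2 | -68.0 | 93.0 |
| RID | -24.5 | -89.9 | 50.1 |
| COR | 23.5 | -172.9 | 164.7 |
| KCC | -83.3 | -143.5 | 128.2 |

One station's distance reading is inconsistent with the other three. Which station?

COR

Solve using three stations at a time. Using HAWA, RID, KCC (subtract circle equations pairwise → linear system) gives (x, y) ≈ (0.7, -46.7).
Distances from that point to each station vs reported:
  HAWA: calculated 92.9 vs reported 93.0 → residual 0.1 km
  RID: calculated 50.0 vs reported 50.1 → residual 0.1 km
  COR: calculated 128.2 vs reported 164.7 → residual 36.5 km
  KCC: calculated 128.2 vs reported 128.2 → residual 0.0 km
HAWA, RID, KCC are mutually consistent (residuals ≈ 0); COR is off by 36.5 km.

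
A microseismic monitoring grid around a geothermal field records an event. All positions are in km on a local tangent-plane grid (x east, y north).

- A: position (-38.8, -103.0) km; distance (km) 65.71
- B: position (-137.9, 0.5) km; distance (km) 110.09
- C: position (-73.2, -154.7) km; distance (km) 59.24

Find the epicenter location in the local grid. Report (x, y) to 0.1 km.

Circle about each station: (x + 38.8)² + (y + 103.0)² = 65.71²; (x + 137.9)² + (y − 0.5)² = 110.09²; (x + 73.2)² + (y + 154.7)² = 59.24².
Subtracting pairs of circle equations eliminates x²+y² and gives linear equations (the radical axes):
-198.2 x + 207.0 y = -899.78
-68.8 x − 103.4 y = 17984.32
Solving the 2×2 system: x ≈ -104.5, y ≈ -104.4 km.

x ≈ -104.5 km, y ≈ -104.4 km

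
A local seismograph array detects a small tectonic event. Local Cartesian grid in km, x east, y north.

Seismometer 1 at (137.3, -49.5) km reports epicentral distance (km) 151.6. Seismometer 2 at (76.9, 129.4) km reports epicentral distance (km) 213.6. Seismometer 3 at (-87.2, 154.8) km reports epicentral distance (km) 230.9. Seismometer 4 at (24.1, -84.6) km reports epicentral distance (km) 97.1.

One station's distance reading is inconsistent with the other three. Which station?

Solve using three stations at a time. Using Seismometer 1, Seismometer 2, Seismometer 3 (subtract circle equations pairwise → linear system) gives (x, y) ≈ (-13.6, -64.1).
Distances from that point to each station vs reported:
  Seismometer 1: calculated 151.6 vs reported 151.6 → residual 0.0 km
  Seismometer 2: calculated 213.6 vs reported 213.6 → residual 0.0 km
  Seismometer 3: calculated 230.9 vs reported 230.9 → residual 0.0 km
  Seismometer 4: calculated 42.9 vs reported 97.1 → residual 54.2 km
Seismometer 1, Seismometer 2, Seismometer 3 are mutually consistent (residuals ≈ 0); Seismometer 4 is off by 54.2 km.

Seismometer 4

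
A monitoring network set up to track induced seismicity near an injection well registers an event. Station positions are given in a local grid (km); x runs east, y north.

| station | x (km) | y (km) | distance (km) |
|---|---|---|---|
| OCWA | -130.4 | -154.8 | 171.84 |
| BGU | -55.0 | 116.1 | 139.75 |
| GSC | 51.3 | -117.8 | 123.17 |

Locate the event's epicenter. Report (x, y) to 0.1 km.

x ≈ -23.7 km, y ≈ -20.1 km

Circle about each station: (x + 130.4)² + (y + 154.8)² = 171.84²; (x + 55.0)² + (y − 116.1)² = 139.75²; (x − 51.3)² + (y + 117.8)² = 123.17².
Subtracting the OCWA equation from the BGU and GSC equations removes the quadratic terms:
150.8 x + 541.8 y = -14464.07
363.4 x + 74.0 y = -10100.53
Solving the 2×2 system: x ≈ -23.7, y ≈ -20.1 km.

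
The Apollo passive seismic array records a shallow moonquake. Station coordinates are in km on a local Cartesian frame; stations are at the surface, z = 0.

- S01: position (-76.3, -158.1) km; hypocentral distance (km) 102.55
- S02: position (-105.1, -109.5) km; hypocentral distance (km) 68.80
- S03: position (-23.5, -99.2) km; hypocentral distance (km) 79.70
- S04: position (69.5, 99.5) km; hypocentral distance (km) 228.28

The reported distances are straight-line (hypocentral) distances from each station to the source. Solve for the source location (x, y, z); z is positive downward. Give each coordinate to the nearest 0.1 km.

x ≈ -78.9 km, y ≈ -67.3 km, depth ≈ 47.6 km

Each station gives a sphere (x−x_i)² + (y−y_i)² + z² = d_i² (stations at z=0).
Subtracting the S01 sphere from S02 and S03: z² cancels, leaving linear equations in x and y:
-57.6 x + 97.2 y = -1997.98
105.6 x + 117.8 y = -16260.00
Solving: x ≈ -78.894, y ≈ -67.307 km (keep extra digits for the depth step; rounded: -78.9, -67.3).
Then from the S01 sphere: z² = 102.55² − (x + 76.3)² − (y + 158.1)² with x = -78.894, y = -67.307, so z ≈ 47.607 ≈ 47.6 km.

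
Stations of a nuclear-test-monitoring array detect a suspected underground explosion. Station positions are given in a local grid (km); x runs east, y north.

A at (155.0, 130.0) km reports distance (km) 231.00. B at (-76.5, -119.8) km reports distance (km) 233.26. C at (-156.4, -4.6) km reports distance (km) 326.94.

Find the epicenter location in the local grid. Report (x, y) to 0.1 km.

(156.0, -101.0)

Circle about each station: (x − 155.0)² + (y − 130.0)² = 231.00²; (x + 76.5)² + (y + 119.8)² = 233.26²; (x + 156.4)² + (y + 4.6)² = 326.94².
Subtracting the A equation from the B and C equations removes the quadratic terms:
-463.0 x − 499.6 y = -21769.94
-622.8 x − 269.2 y = -69971.64
Solving the 2×2 system: x ≈ 156.0, y ≈ -101.0 km.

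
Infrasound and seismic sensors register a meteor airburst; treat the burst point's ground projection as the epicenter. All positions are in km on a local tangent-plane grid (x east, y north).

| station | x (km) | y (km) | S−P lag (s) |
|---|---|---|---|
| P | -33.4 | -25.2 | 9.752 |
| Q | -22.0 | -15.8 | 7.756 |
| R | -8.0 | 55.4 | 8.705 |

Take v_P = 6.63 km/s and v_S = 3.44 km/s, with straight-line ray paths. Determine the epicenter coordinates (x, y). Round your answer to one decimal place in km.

Distance from S−P lag: d = Δt · v_P v_S / (v_P − v_S) = Δt · (6.63·3.44)/(6.63−3.44) ≈ 7.1496·Δt.
So d_P = 69.72, d_Q = 55.45, d_R = 62.24 km.
Circle about each station: (x + 33.4)² + (y + 25.2)² = 69.72²; (x + 22.0)² + (y + 15.8)² = 55.45²; (x + 8.0)² + (y − 55.4)² = 62.24².
Subtracting the P equation from the Q and R equations removes the quadratic terms:
22.8 x + 18.8 y = 769.22
50.8 x + 161.2 y = 2369.62
Solving the 2×2 system: x ≈ 29.2, y ≈ 5.5 km.
Check against P (with the unrounded x, y): √((x + 33.4)²+(y + 25.2)²) = 69.73 ≈ 69.72 km. ✓

29.2 km east, 5.5 km north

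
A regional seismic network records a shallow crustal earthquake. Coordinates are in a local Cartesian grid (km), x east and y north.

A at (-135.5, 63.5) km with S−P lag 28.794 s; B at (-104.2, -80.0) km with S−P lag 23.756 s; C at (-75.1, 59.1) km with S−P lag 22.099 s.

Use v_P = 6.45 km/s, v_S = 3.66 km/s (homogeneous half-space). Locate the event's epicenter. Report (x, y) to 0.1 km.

x ≈ 90.1 km, y ≈ -28.5 km

Distance from S−P lag: d = Δt · v_P v_S / (v_P − v_S) = Δt · (6.45·3.66)/(6.45−3.66) ≈ 8.4613·Δt.
So d_A = 243.63, d_B = 201.01, d_C = 186.99 km.
Circle about each station: (x + 135.5)² + (y − 63.5)² = 243.63²; (x + 104.2)² + (y + 80.0)² = 201.01²; (x + 75.1)² + (y − 59.1)² = 186.99².
Subtracting the A equation from the B and C equations removes the quadratic terms:
62.6 x − 287.0 y = 13815.70
120.8 x − 8.8 y = 11130.64
Solving the 2×2 system: x ≈ 90.1, y ≈ -28.5 km.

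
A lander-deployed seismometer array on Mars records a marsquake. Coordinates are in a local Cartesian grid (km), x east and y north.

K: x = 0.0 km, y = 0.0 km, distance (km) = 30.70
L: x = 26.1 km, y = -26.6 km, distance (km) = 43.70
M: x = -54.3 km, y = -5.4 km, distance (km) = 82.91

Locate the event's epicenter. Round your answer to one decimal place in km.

Circle about each station: x² + y² = 30.70²; (x − 26.1)² + (y + 26.6)² = 43.70²; (x + 54.3)² + (y + 5.4)² = 82.91².
Subtracting pairs of circle equations eliminates x²+y² and gives linear equations (the radical axes):
52.2 x − 53.2 y = 421.57
-108.6 x − 10.8 y = -2953.93
Solving the 2×2 system: x ≈ 25.5, y ≈ 17.1 km.
Check against K (with the unrounded x, y): √(x²+y²) = 30.70 ≈ 30.70 km. ✓

(25.5, 17.1)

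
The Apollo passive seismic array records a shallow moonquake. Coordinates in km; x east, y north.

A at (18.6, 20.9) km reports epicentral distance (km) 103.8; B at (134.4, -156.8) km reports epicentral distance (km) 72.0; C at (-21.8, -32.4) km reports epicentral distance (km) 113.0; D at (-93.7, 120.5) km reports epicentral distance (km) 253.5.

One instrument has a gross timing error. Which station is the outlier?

B

Solve using three stations at a time. Using A, C, D (subtract circle equations pairwise → linear system) gives (x, y) ≈ (88.7, -55.5).
Distances from that point to each station vs reported:
  A: calculated 103.7 vs reported 103.8 → residual 0.1 km
  B: calculated 111.2 vs reported 72.0 → residual 39.2 km
  C: calculated 112.9 vs reported 113.0 → residual 0.1 km
  D: calculated 253.4 vs reported 253.5 → residual 0.1 km
A, C, D are mutually consistent (residuals ≈ 0); B is off by 39.2 km.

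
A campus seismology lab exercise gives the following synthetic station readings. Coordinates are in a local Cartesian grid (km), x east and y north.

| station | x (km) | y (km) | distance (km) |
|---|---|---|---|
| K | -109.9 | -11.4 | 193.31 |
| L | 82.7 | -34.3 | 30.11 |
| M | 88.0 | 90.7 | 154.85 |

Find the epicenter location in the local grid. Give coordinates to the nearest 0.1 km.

Circle about each station: (x + 109.9)² + (y + 11.4)² = 193.31²; (x − 82.7)² + (y + 34.3)² = 30.11²; (x − 88.0)² + (y − 90.7)² = 154.85².
Subtracting the K equation from the L and M equations removes the quadratic terms:
385.2 x − 45.8 y = 32269.95
395.8 x + 204.2 y = 17152.75
Solving the 2×2 system: x ≈ 76.2, y ≈ -63.7 km.
Check against K (with the unrounded x, y): √((x + 109.9)²+(y + 11.4)²) = 193.31 ≈ 193.31 km. ✓

(76.2, -63.7)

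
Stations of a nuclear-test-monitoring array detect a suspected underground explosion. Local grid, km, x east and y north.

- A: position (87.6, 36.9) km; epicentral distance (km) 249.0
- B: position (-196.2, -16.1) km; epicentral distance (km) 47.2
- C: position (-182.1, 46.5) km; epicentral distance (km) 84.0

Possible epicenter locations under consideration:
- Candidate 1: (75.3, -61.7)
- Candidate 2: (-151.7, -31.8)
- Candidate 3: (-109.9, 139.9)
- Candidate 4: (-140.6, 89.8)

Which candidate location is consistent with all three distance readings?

Candidate 2

For each candidate, compare |candidate − station| to the reported distance:
Candidate 1: residuals A 149.6, B 228.1, C 195.2 → max 228.1 km
Candidate 2: residuals A 0.0, B 0.0, C 0.0 → max 0.0 km
Candidate 3: residuals A 26.3, B 131.1, C 34.1 → max 131.1 km
Candidate 4: residuals A 14.7, B 72.4, C 24.0 → max 72.4 km
Only Candidate 2 has all residuals ≈ 0.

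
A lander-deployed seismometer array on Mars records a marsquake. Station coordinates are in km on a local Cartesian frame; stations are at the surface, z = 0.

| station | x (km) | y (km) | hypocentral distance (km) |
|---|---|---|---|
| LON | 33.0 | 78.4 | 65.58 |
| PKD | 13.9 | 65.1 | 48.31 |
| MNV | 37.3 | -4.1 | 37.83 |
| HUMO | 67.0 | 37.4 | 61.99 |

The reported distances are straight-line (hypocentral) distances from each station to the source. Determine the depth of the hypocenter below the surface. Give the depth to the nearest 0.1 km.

z ≈ 11.4 km

Each station gives a sphere (x−x_i)² + (y−y_i)² + z² = d_i² (stations at z=0).
Subtracting the LON sphere from PKD and MNV: z² cancels, leaving linear equations in x and y:
-38.2 x − 26.6 y = -837.46
8.6 x − 165.0 y = -2957.83
Solving: x ≈ 9.110, y ≈ 18.401 km (keep extra digits for the depth step; rounded: 9.1, 18.4).
Then from the LON sphere: z² = 65.58² − (x − 33.0)² − (y − 78.4)² with x = 9.110, y = 18.401, so z ≈ 11.407 ≈ 11.4 km.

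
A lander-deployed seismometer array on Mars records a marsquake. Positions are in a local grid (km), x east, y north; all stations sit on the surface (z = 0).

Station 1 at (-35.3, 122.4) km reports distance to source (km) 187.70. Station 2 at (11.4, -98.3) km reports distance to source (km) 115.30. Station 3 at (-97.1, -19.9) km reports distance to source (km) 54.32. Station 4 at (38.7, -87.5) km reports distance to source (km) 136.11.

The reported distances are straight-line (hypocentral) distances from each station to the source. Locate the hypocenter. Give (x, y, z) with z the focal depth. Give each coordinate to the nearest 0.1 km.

(-86.4, -53.4, 41.4)

Each station gives a sphere (x−x_i)² + (y−y_i)² + z² = d_i² (stations at z=0).
Subtracting the Station 1 sphere from Station 2 and Station 3: z² cancels, leaving linear equations in x and y:
93.4 x − 441.4 y = 15502.20
-123.6 x − 284.6 y = 25877.20
Solving: x ≈ -86.399, y ≈ -53.402 km (keep extra digits for the depth step; rounded: -86.4, -53.4).
Then from the Station 1 sphere: z² = 187.70² − (x + 35.3)² − (y − 122.4)² with x = -86.399, y = -53.402, so z ≈ 41.399 ≈ 41.4 km.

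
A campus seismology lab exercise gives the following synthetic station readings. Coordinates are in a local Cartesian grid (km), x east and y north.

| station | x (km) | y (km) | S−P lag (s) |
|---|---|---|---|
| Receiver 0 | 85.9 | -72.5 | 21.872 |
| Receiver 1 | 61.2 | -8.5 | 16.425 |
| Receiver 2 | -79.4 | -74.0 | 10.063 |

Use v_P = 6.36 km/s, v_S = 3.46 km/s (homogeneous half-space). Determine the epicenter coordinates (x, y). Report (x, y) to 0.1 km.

x ≈ -63.1 km, y ≈ 0.6 km

Distance from S−P lag: d = Δt · v_P v_S / (v_P − v_S) = Δt · (6.36·3.46)/(6.36−3.46) ≈ 7.5881·Δt.
So d_Receiver 0 = 165.97, d_Receiver 1 = 124.64, d_Receiver 2 = 76.36 km.
Circle about each station: (x − 85.9)² + (y + 72.5)² = 165.97²; (x − 61.2)² + (y + 8.5)² = 124.64²; (x + 79.4)² + (y + 74.0)² = 76.36².
Subtracting pairs of circle equations eliminates x²+y² and gives linear equations (the radical axes):
-49.4 x + 128.0 y = 3193.54
-330.6 x − 3.0 y = 20860.49
Solving the 2×2 system: x ≈ -63.1, y ≈ 0.6 km.
Check against Receiver 0 (with the unrounded x, y): √((x − 85.9)²+(y + 72.5)²) = 165.97 ≈ 165.97 km. ✓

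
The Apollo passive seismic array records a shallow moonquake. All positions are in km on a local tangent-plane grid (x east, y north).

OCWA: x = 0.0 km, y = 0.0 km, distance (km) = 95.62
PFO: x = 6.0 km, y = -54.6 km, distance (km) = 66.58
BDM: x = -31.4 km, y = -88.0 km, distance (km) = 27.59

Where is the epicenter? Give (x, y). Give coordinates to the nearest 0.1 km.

Circle about each station: x² + y² = 95.62²; (x − 6.0)² + (y + 54.6)² = 66.58²; (x + 31.4)² + (y + 88.0)² = 27.59².
Subtracting the OCWA equation from the PFO and BDM equations removes the quadratic terms:
12.0 x − 109.2 y = 7727.45
-62.8 x − 176.0 y = 17111.94
Solving the 2×2 system: x ≈ -56.7, y ≈ -77.0 km.
Check against OCWA (with the unrounded x, y): √(x²+y²) = 95.62 ≈ 95.62 km. ✓

-56.7 km east, -77.0 km north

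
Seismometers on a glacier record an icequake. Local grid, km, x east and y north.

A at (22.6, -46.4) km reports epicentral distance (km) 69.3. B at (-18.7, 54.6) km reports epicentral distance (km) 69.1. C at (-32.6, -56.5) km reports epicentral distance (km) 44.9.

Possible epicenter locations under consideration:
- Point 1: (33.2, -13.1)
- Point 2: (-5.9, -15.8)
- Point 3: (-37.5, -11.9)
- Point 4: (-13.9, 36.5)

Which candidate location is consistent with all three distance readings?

For each candidate, compare |candidate − station| to the reported distance:
Point 1: residuals A 34.4, B 16.2, C 33.9 → max 34.4 km
Point 2: residuals A 27.5, B 2.5, C 3.8 → max 27.5 km
Point 3: residuals A 0.0, B 0.0, C 0.0 → max 0.0 km
Point 4: residuals A 21.3, B 50.4, C 50.0 → max 50.4 km
Only Point 3 has all residuals ≈ 0.

Point 3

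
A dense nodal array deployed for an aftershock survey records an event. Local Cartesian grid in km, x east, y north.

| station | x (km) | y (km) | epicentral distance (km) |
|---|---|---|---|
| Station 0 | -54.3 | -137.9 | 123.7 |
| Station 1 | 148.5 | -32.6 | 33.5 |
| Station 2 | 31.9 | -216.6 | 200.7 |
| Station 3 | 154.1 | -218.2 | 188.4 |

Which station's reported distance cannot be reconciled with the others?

Station 0

Solve using three stations at a time. Using Station 1, Station 2, Station 3 (subtract circle equations pairwise → linear system) gives (x, y) ≈ (115.0, -33.9).
Distances from that point to each station vs reported:
  Station 0: calculated 198.7 vs reported 123.7 → residual 75.0 km
  Station 1: calculated 33.5 vs reported 33.5 → residual 0.0 km
  Station 2: calculated 200.7 vs reported 200.7 → residual 0.0 km
  Station 3: calculated 188.4 vs reported 188.4 → residual 0.0 km
Station 1, Station 2, Station 3 are mutually consistent (residuals ≈ 0); Station 0 is off by 75.0 km.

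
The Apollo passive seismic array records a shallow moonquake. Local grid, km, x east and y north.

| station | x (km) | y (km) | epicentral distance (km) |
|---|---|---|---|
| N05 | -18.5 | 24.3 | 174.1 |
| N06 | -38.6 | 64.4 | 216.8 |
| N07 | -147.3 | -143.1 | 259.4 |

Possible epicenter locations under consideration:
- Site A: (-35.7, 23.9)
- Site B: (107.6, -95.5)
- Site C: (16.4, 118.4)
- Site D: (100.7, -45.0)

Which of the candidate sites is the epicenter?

For each candidate, compare |candidate − station| to the reported distance:
Site A: residuals N05 156.9, N06 176.2, N07 58.5 → max 176.2 km
Site B: residuals N05 0.2, N06 0.1, N07 0.1 → max 0.2 km
Site C: residuals N05 73.7, N06 139.7, N07 49.1 → max 139.7 km
Site D: residuals N05 36.2, N06 39.7, N07 7.3 → max 39.7 km
Only Site B has all residuals ≈ 0.

Site B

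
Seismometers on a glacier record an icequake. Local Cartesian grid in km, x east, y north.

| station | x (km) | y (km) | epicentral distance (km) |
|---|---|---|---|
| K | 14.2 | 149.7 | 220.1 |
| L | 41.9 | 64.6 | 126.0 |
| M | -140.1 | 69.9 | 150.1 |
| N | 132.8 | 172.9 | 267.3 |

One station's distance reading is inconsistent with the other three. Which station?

K

Solve using three stations at a time. Using L, M, N (subtract circle equations pairwise → linear system) gives (x, y) ≈ (-33.8, -36.1).
Distances from that point to each station vs reported:
  K: calculated 191.9 vs reported 220.1 → residual 28.2 km
  L: calculated 126.0 vs reported 126.0 → residual 0.0 km
  M: calculated 150.1 vs reported 150.1 → residual 0.0 km
  N: calculated 267.3 vs reported 267.3 → residual 0.0 km
L, M, N are mutually consistent (residuals ≈ 0); K is off by 28.2 km.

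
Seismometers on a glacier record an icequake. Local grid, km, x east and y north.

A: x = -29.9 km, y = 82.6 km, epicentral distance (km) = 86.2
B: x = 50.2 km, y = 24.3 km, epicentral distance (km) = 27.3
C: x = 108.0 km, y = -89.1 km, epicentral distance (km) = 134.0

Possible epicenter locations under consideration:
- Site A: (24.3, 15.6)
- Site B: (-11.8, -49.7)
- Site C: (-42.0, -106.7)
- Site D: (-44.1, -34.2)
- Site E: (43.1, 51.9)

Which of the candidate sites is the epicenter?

Site A

For each candidate, compare |candidate − station| to the reported distance:
Site A: residuals A 0.0, B 0.0, C 0.0 → max 0.0 km
Site B: residuals A 47.3, B 69.2, C 7.9 → max 69.2 km
Site C: residuals A 103.5, B 132.9, C 17.0 → max 132.9 km
Site D: residuals A 31.5, B 83.7, C 27.7 → max 83.7 km
Site E: residuals A 7.0, B 1.2, C 21.2 → max 21.2 km
Only Site A has all residuals ≈ 0.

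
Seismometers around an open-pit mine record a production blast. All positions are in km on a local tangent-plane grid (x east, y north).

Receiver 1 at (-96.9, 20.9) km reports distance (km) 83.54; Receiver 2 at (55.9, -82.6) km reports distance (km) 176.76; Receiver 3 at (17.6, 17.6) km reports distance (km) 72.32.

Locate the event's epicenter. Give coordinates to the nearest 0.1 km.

-30.5 km east, 71.6 km north

Circle about each station: (x + 96.9)² + (y − 20.9)² = 83.54²; (x − 55.9)² + (y + 82.6)² = 176.76²; (x − 17.6)² + (y − 17.6)² = 72.32².
Subtracting the Receiver 1 equation from the Receiver 2 and Receiver 3 equations removes the quadratic terms:
305.6 x − 207.0 y = -24144.02
229.0 x − 6.6 y = -7458.15
Solving the 2×2 system: x ≈ -30.5, y ≈ 71.6 km.
Check against Receiver 1 (with the unrounded x, y): √((x + 96.9)²+(y − 20.9)²) = 83.54 ≈ 83.54 km. ✓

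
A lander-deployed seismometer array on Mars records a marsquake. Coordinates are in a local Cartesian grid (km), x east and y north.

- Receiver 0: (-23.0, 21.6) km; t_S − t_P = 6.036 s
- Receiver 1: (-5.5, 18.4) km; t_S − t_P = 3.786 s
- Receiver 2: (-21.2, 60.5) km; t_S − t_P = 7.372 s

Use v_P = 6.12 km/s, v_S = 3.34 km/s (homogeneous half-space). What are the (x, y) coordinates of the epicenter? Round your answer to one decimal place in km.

21.1 km east, 26.6 km north

Distance from S−P lag: d = Δt · v_P v_S / (v_P − v_S) = Δt · (6.12·3.34)/(6.12−3.34) ≈ 7.3528·Δt.
So d_Receiver 0 = 44.38, d_Receiver 1 = 27.84, d_Receiver 2 = 54.20 km.
Circle about each station: (x + 23.0)² + (y − 21.6)² = 44.38²; (x + 5.5)² + (y − 18.4)² = 27.84²; (x + 21.2)² + (y − 60.5)² = 54.20².
Subtracting the Receiver 0 equation from the Receiver 1 and Receiver 2 equations removes the quadratic terms:
35.0 x − 6.4 y = 567.77
3.6 x + 77.8 y = 2146.07
Solving the 2×2 system: x ≈ 21.1, y ≈ 26.6 km.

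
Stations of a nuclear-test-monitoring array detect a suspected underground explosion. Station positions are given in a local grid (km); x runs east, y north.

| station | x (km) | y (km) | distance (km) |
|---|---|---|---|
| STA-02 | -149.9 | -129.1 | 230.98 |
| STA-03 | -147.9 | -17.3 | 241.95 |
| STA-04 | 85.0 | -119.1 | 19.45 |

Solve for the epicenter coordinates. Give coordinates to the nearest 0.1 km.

Circle about each station: (x + 149.9)² + (y + 129.1)² = 230.98²; (x + 147.9)² + (y + 17.3)² = 241.95²; (x − 85.0)² + (y + 119.1)² = 19.45².
Subtracting the STA-02 equation from the STA-03 and STA-04 equations removes the quadratic terms:
4.0 x + 223.6 y = -22151.16
469.8 x + 20.0 y = 35246.45
Solving the 2×2 system: x ≈ 79.3, y ≈ -100.5 km.

x ≈ 79.3 km, y ≈ -100.5 km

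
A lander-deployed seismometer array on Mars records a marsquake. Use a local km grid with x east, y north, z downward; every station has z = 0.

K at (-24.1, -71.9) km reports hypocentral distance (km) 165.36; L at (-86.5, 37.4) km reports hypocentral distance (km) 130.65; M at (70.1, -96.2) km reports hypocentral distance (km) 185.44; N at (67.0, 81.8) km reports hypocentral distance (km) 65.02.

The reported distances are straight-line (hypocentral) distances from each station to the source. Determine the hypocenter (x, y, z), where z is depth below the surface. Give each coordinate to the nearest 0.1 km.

Each station gives a sphere (x−x_i)² + (y−y_i)² + z² = d_i² (stations at z=0).
Subtracting the K sphere from L and M: z² cancels, leaving linear equations in x and y:
-124.8 x + 218.6 y = 13405.10
188.4 x − 48.6 y = 1373.97
Solving: x ≈ 27.103, y ≈ 76.796 km (keep extra digits for the depth step; rounded: 27.1, 76.8).
Then from the K sphere: z² = 165.36² − (x + 24.1)² − (y + 71.9)² with x = 27.103, y = 76.796, so z ≈ 51.105 ≈ 51.1 km.
Check against N (with the unrounded solution): distance 65.03 ≈ 65.02 km. ✓

(27.1, 76.8, 51.1)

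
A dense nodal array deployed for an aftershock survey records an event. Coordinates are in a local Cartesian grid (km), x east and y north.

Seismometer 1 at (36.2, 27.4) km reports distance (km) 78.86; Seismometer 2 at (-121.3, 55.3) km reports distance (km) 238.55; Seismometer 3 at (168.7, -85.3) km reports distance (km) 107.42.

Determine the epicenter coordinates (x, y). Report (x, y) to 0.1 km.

Circle about each station: (x − 36.2)² + (y − 27.4)² = 78.86²; (x + 121.3)² + (y − 55.3)² = 238.55²; (x − 168.7)² + (y + 85.3)² = 107.42².
Subtracting the Seismometer 1 equation from the Seismometer 2 and Seismometer 3 equations removes the quadratic terms:
-315.0 x + 55.8 y = -34976.62
265.0 x − 225.4 y = 28354.42
Solving the 2×2 system: x ≈ 112.1, y ≈ 6.0 km.

x ≈ 112.1 km, y ≈ 6.0 km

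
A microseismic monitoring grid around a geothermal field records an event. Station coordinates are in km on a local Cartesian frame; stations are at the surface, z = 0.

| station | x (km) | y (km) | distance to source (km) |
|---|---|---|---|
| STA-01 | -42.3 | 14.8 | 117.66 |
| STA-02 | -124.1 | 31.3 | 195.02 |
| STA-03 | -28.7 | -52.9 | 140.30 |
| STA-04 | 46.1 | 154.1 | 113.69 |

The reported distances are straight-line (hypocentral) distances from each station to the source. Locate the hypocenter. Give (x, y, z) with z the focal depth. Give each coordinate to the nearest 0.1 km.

x ≈ 69.1 km, y ≈ 45.1 km, depth ≈ 22.7 km

Each station gives a sphere (x−x_i)² + (y−y_i)² + z² = d_i² (stations at z=0).
Subtracting the STA-01 sphere from STA-02 and STA-03: z² cancels, leaving linear equations in x and y:
-163.6 x + 33.0 y = -9816.75
27.2 x − 135.4 y = -4226.44
Solving: x ≈ 69.101, y ≈ 45.096 km (keep extra digits for the depth step; rounded: 69.1, 45.1).
Then from the STA-01 sphere: z² = 117.66² − (x + 42.3)² − (y − 14.8)² with x = 69.101, y = 45.096, so z ≈ 22.712 ≈ 22.7 km.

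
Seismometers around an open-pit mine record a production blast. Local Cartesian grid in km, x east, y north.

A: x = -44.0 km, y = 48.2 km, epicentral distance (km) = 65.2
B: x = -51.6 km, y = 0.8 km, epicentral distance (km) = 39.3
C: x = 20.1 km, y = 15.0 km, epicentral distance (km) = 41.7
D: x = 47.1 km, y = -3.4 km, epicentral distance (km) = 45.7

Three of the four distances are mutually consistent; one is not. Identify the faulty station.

Solve using three stations at a time. Using A, B, C (subtract circle equations pairwise → linear system) gives (x, y) ≈ (-13.7, -9.5).
Distances from that point to each station vs reported:
  A: calculated 65.2 vs reported 65.2 → residual 0.0 km
  B: calculated 39.3 vs reported 39.3 → residual 0.0 km
  C: calculated 41.7 vs reported 41.7 → residual 0.0 km
  D: calculated 61.1 vs reported 45.7 → residual 15.4 km
A, B, C are mutually consistent (residuals ≈ 0); D is off by 15.4 km.

D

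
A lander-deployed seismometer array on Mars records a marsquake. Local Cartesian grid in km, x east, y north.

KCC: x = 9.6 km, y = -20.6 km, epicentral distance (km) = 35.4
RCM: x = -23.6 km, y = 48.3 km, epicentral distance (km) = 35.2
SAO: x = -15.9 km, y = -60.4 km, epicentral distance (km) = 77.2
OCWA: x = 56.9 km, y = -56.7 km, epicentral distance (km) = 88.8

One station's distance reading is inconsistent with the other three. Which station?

RCM

Solve using three stations at a time. Using KCC, SAO, OCWA (subtract circle equations pairwise → linear system) gives (x, y) ≈ (3.6, 14.3).
Distances from that point to each station vs reported:
  KCC: calculated 35.4 vs reported 35.4 → residual 0.0 km
  RCM: calculated 43.5 vs reported 35.2 → residual 8.3 km
  SAO: calculated 77.2 vs reported 77.2 → residual 0.0 km
  OCWA: calculated 88.8 vs reported 88.8 → residual 0.0 km
KCC, SAO, OCWA are mutually consistent (residuals ≈ 0); RCM is off by 8.3 km.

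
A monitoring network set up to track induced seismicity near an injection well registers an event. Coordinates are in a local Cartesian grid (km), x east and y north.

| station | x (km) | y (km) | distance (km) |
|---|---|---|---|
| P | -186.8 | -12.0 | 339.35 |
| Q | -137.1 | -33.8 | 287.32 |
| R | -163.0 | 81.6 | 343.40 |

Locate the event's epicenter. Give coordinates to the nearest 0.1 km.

Circle about each station: (x + 186.8)² + (y + 12.0)² = 339.35²; (x + 137.1)² + (y + 33.8)² = 287.32²; (x + 163.0)² + (y − 81.6)² = 343.40².
Subtracting the P equation from the Q and R equations removes the quadratic terms:
99.4 x − 43.6 y = 17506.25
47.6 x + 187.2 y = -4575.82
Solving the 2×2 system: x ≈ 148.8, y ≈ -62.3 km.

x ≈ 148.8 km, y ≈ -62.3 km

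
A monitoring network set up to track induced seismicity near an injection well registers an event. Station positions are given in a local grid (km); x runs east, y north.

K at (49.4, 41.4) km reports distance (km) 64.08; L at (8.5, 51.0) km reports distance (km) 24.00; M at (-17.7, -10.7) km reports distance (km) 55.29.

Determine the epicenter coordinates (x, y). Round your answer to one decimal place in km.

(-14.6, 44.5)

Circle about each station: (x − 49.4)² + (y − 41.4)² = 64.08²; (x − 8.5)² + (y − 51.0)² = 24.00²; (x + 17.7)² + (y + 10.7)² = 55.29².
Subtracting the K equation from the L and M equations removes the quadratic terms:
-81.8 x + 19.2 y = 2049.18
-134.2 x − 104.2 y = -2677.28
Solving the 2×2 system: x ≈ -14.6, y ≈ 44.5 km.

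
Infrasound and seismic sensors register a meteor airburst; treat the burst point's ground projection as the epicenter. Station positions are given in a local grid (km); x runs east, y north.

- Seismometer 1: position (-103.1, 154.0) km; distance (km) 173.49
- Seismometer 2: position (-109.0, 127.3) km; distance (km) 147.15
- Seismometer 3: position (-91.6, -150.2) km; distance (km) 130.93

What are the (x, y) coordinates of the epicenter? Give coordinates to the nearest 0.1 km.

-97.5 km east, -19.4 km north

Circle about each station: (x + 103.1)² + (y − 154.0)² = 173.49²; (x + 109.0)² + (y − 127.3)² = 147.15²; (x + 91.6)² + (y + 150.2)² = 130.93².
Subtracting the Seismometer 1 equation from the Seismometer 2 and Seismometer 3 equations removes the quadratic terms:
-11.8 x − 53.4 y = 2186.34
23.0 x − 608.4 y = 9561.11
Solving the 2×2 system: x ≈ -97.5, y ≈ -19.4 km.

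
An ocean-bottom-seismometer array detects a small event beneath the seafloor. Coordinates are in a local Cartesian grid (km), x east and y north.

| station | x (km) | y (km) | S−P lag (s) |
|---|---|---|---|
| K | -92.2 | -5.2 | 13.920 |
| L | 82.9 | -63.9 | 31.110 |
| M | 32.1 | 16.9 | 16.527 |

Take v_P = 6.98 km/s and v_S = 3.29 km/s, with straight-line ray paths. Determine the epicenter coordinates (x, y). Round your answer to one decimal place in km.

x ≈ -54.3 km, y ≈ 72.7 km

Distance from S−P lag: d = Δt · v_P v_S / (v_P − v_S) = Δt · (6.98·3.29)/(6.98−3.29) ≈ 6.2234·Δt.
So d_K = 86.63, d_L = 193.61, d_M = 102.85 km.
Circle about each station: (x + 92.2)² + (y + 5.2)² = 86.63²; (x − 82.9)² + (y + 63.9)² = 193.61²; (x − 32.1)² + (y − 16.9)² = 102.85².
Subtracting pairs of circle equations eliminates x²+y² and gives linear equations (the radical axes):
350.2 x − 117.4 y = -27552.34
248.6 x + 44.2 y = -10285.23
Solving the 2×2 system: x ≈ -54.3, y ≈ 72.7 km.
Check against K (with the unrounded x, y): √((x + 92.2)²+(y + 5.2)²) = 86.64 ≈ 86.63 km. ✓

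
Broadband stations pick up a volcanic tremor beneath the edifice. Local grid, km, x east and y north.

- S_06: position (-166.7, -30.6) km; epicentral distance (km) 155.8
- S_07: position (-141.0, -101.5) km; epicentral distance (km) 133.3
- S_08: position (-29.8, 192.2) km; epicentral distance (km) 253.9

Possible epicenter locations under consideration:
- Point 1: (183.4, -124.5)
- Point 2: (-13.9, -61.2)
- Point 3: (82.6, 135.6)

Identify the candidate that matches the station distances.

For each candidate, compare |candidate − station| to the reported distance:
Point 1: residuals S_06 206.7, S_07 191.9, S_08 127.9 → max 206.7 km
Point 2: residuals S_06 0.0, S_07 0.0, S_08 0.0 → max 0.0 km
Point 3: residuals S_06 143.8, S_07 192.6, S_08 128.1 → max 192.6 km
Only Point 2 has all residuals ≈ 0.

Point 2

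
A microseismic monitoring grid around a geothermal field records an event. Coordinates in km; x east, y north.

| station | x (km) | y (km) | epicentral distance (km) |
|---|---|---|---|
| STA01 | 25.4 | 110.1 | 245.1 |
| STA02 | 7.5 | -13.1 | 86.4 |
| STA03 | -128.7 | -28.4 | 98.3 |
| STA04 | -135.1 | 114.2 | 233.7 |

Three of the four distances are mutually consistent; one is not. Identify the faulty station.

Solve using three stations at a time. Using STA01, STA03, STA04 (subtract circle equations pairwise → linear system) gives (x, y) ≈ (-77.6, -112.3).
Distances from that point to each station vs reported:
  STA01: calculated 245.1 vs reported 245.1 → residual 0.0 km
  STA02: calculated 130.7 vs reported 86.4 → residual 44.3 km
  STA03: calculated 98.2 vs reported 98.3 → residual 0.1 km
  STA04: calculated 233.7 vs reported 233.7 → residual 0.0 km
STA01, STA03, STA04 are mutually consistent (residuals ≈ 0); STA02 is off by 44.3 km.

STA02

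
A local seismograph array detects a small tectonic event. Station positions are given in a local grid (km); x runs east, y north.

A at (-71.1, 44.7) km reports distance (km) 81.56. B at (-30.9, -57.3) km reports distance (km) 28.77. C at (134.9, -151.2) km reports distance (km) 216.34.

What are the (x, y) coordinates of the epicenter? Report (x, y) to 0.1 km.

x ≈ -46.3 km, y ≈ -33.0 km

Circle about each station: (x + 71.1)² + (y − 44.7)² = 81.56²; (x + 30.9)² + (y + 57.3)² = 28.77²; (x − 134.9)² + (y + 151.2)² = 216.34².
Subtracting the A equation from the B and C equations removes the quadratic terms:
80.4 x − 204.0 y = 3009.12
412.0 x − 391.8 y = -6144.81
Solving the 2×2 system: x ≈ -46.3, y ≈ -33.0 km.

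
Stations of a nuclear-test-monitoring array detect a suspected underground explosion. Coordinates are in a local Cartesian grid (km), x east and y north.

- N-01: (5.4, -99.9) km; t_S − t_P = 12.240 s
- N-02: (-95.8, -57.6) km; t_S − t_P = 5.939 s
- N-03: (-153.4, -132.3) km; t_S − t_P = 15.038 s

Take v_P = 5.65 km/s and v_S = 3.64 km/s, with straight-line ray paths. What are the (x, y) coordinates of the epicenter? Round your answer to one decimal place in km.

x ≈ -72.2 km, y ≈ -1.6 km

Distance from S−P lag: d = Δt · v_P v_S / (v_P − v_S) = Δt · (5.65·3.64)/(5.65−3.64) ≈ 10.2318·Δt.
So d_N-01 = 125.24, d_N-02 = 60.77, d_N-03 = 153.87 km.
Circle about each station: (x − 5.4)² + (y + 99.9)² = 125.24²; (x + 95.8)² + (y + 57.6)² = 60.77²; (x + 153.4)² + (y + 132.3)² = 153.87².
Subtracting pairs of circle equations eliminates x²+y² and gives linear equations (the radical axes):
-202.4 x + 84.6 y = 14478.29
-317.6 x − 64.8 y = 23034.76
Solving the 2×2 system: x ≈ -72.2, y ≈ -1.6 km.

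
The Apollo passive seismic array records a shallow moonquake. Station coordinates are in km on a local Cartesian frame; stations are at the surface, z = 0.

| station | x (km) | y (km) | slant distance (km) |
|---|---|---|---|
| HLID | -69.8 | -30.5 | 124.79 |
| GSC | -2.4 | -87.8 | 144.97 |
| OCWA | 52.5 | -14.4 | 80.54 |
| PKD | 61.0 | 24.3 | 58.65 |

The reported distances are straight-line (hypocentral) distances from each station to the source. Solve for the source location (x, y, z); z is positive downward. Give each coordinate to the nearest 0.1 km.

(18.6, 52.7, 28.9)

Each station gives a sphere (x−x_i)² + (y−y_i)² + z² = d_i² (stations at z=0).
Subtracting the HLID sphere from GSC and OCWA: z² cancels, leaving linear equations in x and y:
134.8 x − 114.6 y = -3531.45
244.6 x + 32.2 y = 6247.17
Solving: x ≈ 18.603, y ≈ 52.698 km (keep extra digits for the depth step; rounded: 18.6, 52.7).
Then from the HLID sphere: z² = 124.79² − (x + 69.8)² − (y + 30.5)² with x = 18.603, y = 52.698, so z ≈ 28.906 ≈ 28.9 km.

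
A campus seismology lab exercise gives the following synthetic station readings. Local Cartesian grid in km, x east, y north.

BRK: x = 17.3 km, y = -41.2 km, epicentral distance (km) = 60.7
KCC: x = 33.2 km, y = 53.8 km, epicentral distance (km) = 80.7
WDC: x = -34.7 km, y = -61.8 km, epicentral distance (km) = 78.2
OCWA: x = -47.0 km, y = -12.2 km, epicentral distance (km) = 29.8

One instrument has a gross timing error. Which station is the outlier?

Solve using three stations at a time. Using KCC, WDC, OCWA (subtract circle equations pairwise → linear system) gives (x, y) ≈ (-38.3, 16.3).
Distances from that point to each station vs reported:
  BRK: calculated 80.0 vs reported 60.7 → residual 19.3 km
  KCC: calculated 80.7 vs reported 80.7 → residual 0.0 km
  WDC: calculated 78.2 vs reported 78.2 → residual 0.0 km
  OCWA: calculated 29.8 vs reported 29.8 → residual 0.0 km
KCC, WDC, OCWA are mutually consistent (residuals ≈ 0); BRK is off by 19.3 km.

BRK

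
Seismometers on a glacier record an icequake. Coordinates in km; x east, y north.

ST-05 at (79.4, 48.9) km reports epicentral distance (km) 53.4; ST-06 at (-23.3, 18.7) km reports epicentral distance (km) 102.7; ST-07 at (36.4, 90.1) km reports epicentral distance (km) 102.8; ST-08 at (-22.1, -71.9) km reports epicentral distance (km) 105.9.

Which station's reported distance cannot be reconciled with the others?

ST-08

Solve using three stations at a time. Using ST-05, ST-06, ST-07 (subtract circle equations pairwise → linear system) gives (x, y) ≈ (76.8, -4.5).
Distances from that point to each station vs reported:
  ST-05: calculated 53.4 vs reported 53.4 → residual 0.0 km
  ST-06: calculated 102.7 vs reported 102.7 → residual 0.0 km
  ST-07: calculated 102.8 vs reported 102.8 → residual 0.0 km
  ST-08: calculated 119.7 vs reported 105.9 → residual 13.8 km
ST-05, ST-06, ST-07 are mutually consistent (residuals ≈ 0); ST-08 is off by 13.8 km.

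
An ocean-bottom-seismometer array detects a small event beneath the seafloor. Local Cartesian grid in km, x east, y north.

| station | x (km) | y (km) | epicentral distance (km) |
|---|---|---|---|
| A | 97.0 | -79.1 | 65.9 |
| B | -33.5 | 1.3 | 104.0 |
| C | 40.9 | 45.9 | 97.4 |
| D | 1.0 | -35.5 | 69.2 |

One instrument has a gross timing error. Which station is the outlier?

Solve using three stations at a time. Using A, B, D (subtract circle equations pairwise → linear system) gives (x, y) ≈ (68.4, -19.6).
Distances from that point to each station vs reported:
  A: calculated 66.0 vs reported 65.9 → residual 0.1 km
  B: calculated 104.1 vs reported 104.0 → residual 0.1 km
  C: calculated 71.0 vs reported 97.4 → residual 26.4 km
  D: calculated 69.3 vs reported 69.2 → residual 0.1 km
A, B, D are mutually consistent (residuals ≈ 0); C is off by 26.4 km.

C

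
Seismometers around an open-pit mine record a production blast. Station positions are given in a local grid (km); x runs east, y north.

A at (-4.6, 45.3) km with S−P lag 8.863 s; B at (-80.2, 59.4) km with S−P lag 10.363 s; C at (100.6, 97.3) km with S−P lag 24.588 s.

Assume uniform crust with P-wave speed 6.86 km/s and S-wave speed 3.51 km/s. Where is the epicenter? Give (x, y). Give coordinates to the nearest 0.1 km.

Distance from S−P lag: d = Δt · v_P v_S / (v_P − v_S) = Δt · (6.86·3.51)/(6.86−3.51) ≈ 7.1876·Δt.
So d_A = 63.70, d_B = 74.49, d_C = 176.73 km.
Circle about each station: (x + 4.6)² + (y − 45.3)² = 63.70²; (x + 80.2)² + (y − 59.4)² = 74.49²; (x − 100.6)² + (y − 97.3)² = 176.73².
Subtracting the A equation from the B and C equations removes the quadratic terms:
-151.2 x + 28.2 y = 6396.08
210.4 x + 104.0 y = -9661.40
Solving the 2×2 system: x ≈ -43.3, y ≈ -5.3 km.
Check against A (with the unrounded x, y): √((x + 4.6)²+(y − 45.3)²) = 63.71 ≈ 63.70 km. ✓

-43.3 km east, -5.3 km north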